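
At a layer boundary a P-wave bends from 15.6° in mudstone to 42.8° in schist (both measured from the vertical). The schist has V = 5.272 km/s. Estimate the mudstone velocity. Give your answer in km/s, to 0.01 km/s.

2.09 km/s

sin 15.6° = 0.2689; sin 42.8° = 0.6794.
V₁ = V₂·(sin θ₁/sin θ₂) = 5.272·(0.2689/0.6794) = 2.09 km/s.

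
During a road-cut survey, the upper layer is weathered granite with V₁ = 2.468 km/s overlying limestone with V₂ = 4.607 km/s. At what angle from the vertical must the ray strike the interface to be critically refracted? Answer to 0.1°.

Critical incidence: sin θ_c = V₁/V₂ = 2.468/4.607 = 0.5357.
θ_c = arcsin 0.5357 = 32.39°.

32.4°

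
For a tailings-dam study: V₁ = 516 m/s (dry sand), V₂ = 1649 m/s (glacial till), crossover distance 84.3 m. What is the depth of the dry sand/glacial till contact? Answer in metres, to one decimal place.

30.5 m

x_cross = 2h·√((V₂+V₁)/(V₂−V₁)) → h = x_cross / (2·√((V₂+V₁)/(V₂−V₁))).
√((V₂+V₁)/(V₂−V₁)) = √((1649+516)/(1649−516)) = 1.3823.
h = 84.3 / (2·1.3823) = 30.49 m.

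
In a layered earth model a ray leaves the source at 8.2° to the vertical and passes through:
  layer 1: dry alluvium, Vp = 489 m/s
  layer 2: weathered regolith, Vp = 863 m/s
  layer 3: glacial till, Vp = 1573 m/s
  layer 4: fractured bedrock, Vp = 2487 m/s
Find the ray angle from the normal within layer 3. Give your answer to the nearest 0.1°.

27.3°

Snell's law across each interface conserves sin θ / V, so sin θ_3 = V_3·sin θ₁/V₁.
sin θ_3 = 1573 × sin 8.2° / 489 = 0.4588.
θ_3 = 27.31° from the vertical.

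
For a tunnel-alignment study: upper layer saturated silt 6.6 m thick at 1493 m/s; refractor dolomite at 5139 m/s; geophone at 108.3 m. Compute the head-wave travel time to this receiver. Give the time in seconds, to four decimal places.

0.0295 s

θ_c = arcsin(V₁/V₂) = arcsin(1493/5139) = 16.89°, cos θ_c = 0.9569.
Intercept time tᵢ = 2h cos θ_c / V₁ = 2·6.6·0.9569/1493 = 0.00846 s.
t = x/V₂ + tᵢ = 108.3/5139 + 0.00846 = 0.02953 s.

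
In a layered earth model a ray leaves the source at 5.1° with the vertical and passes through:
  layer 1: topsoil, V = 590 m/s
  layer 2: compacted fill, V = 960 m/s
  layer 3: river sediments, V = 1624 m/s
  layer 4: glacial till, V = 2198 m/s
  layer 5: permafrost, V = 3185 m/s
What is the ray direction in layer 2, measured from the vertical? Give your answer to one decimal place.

8.3°

Snell's law across each interface conserves sin θ / V, so sin θ_2 = V_2·sin θ₁/V₁.
sin θ_2 = 960 × sin 5.1° / 590 = 0.1446.
θ_2 = 8.32° from the vertical.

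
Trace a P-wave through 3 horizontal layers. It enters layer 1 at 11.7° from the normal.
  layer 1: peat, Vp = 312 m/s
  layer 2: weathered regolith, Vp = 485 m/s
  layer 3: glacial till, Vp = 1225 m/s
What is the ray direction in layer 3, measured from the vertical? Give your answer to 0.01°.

52.77°

Snell's law across each interface conserves sin θ / V, so sin θ_3 = V_3·sin θ₁/V₁.
sin θ_3 = 1225 × sin 11.7° / 312 = 0.7962.
θ_3 = arcsin 0.7962 = 52.77°.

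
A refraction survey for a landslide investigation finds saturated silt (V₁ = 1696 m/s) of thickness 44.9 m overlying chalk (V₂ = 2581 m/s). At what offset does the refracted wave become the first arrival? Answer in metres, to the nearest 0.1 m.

197.4 m

θ_c = arcsin(1696/2581) = 41.08°, so cos θ_c = 0.7538 and tᵢ = 2h cos θ_c/V₁ = 0.0399 s.
At crossover x/V₁ = x/V₂ + tᵢ ⇒ x = tᵢ/(1/V₁ − 1/V₂) = 0.03991/(5.8962e-04 − 3.8745e-04) = 197.41 m.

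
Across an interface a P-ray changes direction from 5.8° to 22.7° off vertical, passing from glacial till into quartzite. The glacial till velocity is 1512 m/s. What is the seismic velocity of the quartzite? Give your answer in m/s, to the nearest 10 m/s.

5770 m/s

Snell's law: sin 5.8°/V₁ = sin 22.7°/V₂.
V₂ = V₁·sin 22.7°/sin 5.8° = 1512 × 3.8187 = 5773.91 m/s.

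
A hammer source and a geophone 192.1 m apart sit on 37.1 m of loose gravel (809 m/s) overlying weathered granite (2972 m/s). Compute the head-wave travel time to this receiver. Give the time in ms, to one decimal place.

t = x/V₂ + 2h·√(V₂²−V₁²)/(V₁V₂).
√(V₂²−V₁²) = √(2972²−809²) = 2859.8 m/s; delay term = 2·37.1·2859.8/(809·2972) = 0.08825 s.
t = 192.1/2972 + 0.08825 = 0.15289 s.

152.9 ms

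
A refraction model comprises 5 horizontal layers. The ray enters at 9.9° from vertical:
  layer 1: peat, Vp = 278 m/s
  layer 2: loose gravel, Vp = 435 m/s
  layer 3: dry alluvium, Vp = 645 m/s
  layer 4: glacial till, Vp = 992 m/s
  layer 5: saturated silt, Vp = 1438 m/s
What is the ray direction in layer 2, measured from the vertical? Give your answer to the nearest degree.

Snell's law across each interface conserves sin θ / V, so sin θ_2 = V_2·sin θ₁/V₁.
sin θ_2 = 435 × sin 9.9° / 278 = 0.2690.
θ_2 = 15.61° from the vertical.

16°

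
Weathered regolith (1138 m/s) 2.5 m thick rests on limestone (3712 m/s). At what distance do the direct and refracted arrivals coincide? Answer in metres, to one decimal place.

x_cross = 2h·√((V₂+V₁)/(V₂−V₁)).
(V₂+V₁)/(V₂−V₁) = (3712+1138)/(3712−1138) = 1.8842; √ = 1.3727.
x_cross = 2·2.5·1.3727 = 6.86 m.

6.9 m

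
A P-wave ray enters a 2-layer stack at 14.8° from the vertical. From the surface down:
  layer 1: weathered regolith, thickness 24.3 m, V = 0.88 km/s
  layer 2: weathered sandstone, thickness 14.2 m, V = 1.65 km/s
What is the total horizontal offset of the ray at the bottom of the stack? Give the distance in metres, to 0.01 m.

Ray parameter p = sin 14.8° / 0.88 km/s = 2.9028e-01 s/km.
Layer 1: θ = 14.80°; offset = 24.3·tan 14.80° = 6.4203 m.
Layer 2: sin θ = p·1.65 = 0.4790 → θ = 28.62°; offset = 14.2·tan 28.62° = 7.7477 m.
Σ offsets = 14.1681 m.

14.17 m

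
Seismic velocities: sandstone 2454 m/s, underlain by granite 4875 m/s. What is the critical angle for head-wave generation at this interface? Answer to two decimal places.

30.22°

At critical incidence the refracted ray runs along the interface (θ₂ = 90°), so sin θ_c = V₁/V₂.
θ_c = arcsin(2454/4875) = arcsin 0.5034 = 30.22°.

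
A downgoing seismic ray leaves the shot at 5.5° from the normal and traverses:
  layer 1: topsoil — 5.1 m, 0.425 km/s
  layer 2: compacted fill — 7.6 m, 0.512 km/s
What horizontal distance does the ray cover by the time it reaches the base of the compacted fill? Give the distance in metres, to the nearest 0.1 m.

1.4 m

Apply Snell's law at each interface; in layer i the horizontal offset is hᵢ·tan θᵢ.
Layer 1: θ = 5.50°; offset = 5.1·tan 5.50° = 0.491 m.
Layer 2: sin θ = 0.512·sin 5.5°/0.425 = 0.1155, θ = 6.63°; offset = 7.6·tan 6.63° = 0.883 m.
Summing the layer offsets gives 1.375 m.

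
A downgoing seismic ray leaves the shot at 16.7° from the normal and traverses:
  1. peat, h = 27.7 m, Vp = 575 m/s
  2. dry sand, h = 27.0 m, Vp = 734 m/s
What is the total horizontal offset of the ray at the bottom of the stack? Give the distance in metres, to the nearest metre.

Apply Snell's law at each interface; in layer i the horizontal offset is hᵢ·tan θᵢ.
Layer 1: θ = 16.70°; offset = 27.7·tan 16.70° = 8.310 m.
Layer 2: sin θ = 734·sin 16.7°/575 = 0.3668, θ = 21.52°; offset = 27.0·tan 21.52° = 10.646 m.
Total horizontal offset = 18.957 m.

19 m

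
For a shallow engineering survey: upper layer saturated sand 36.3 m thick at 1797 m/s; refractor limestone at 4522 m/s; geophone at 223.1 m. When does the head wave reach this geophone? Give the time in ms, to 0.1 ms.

86.4 ms

θ_c = arcsin(V₁/V₂) = arcsin(1797/4522) = 23.42°, cos θ_c = 0.9176.
Intercept time tᵢ = 2h cos θ_c / V₁ = 2·36.3·0.9176/1797 = 0.03707 s.
t = x/V₂ + tᵢ = 223.1/4522 + 0.03707 = 0.08641 s.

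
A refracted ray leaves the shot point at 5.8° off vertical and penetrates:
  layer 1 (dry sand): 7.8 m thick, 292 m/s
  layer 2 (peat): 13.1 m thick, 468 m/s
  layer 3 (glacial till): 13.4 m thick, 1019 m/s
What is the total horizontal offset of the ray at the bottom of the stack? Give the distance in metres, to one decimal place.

Apply Snell's law at each interface; in layer i the horizontal offset is hᵢ·tan θᵢ.
Layer 1: θ = 5.80°; offset = 7.8·tan 5.80° = 0.792 m.
Layer 2: sin θ = 468·sin 5.8°/292 = 0.1620, θ = 9.32°; offset = 13.1·tan 9.32° = 2.150 m.
Layer 3: sin θ = 1019·sin 5.8°/292 = 0.3527, θ = 20.65°; offset = 13.4·tan 20.65° = 5.050 m.
Σ offsets = 7.993 m.

8.0 m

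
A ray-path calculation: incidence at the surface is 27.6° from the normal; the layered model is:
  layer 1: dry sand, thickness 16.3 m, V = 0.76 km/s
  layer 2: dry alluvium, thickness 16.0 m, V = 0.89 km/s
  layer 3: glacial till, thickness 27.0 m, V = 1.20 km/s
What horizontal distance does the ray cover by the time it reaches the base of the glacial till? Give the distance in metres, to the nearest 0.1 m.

47.8 m

Apply Snell's law at each interface; in layer i the horizontal offset is hᵢ·tan θᵢ.
Layer 1: θ = 27.60°; offset = 16.3·tan 27.60° = 8.521 m.
Layer 2: sin θ = 0.89·sin 27.6°/0.76 = 0.5425, θ = 32.86°; offset = 16.0·tan 32.86° = 10.334 m.
Layer 3: sin θ = 1.20·sin 27.6°/0.76 = 0.7315, θ = 47.01°; offset = 27.0·tan 47.01° = 28.968 m.
Total horizontal offset = 47.823 m.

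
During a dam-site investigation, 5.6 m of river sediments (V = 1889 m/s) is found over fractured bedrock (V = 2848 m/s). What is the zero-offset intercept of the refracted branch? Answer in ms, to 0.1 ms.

θ_c = arcsin(V₁/V₂) = arcsin(1889/2848) = 41.55°; cos θ_c = 0.7484.
tᵢ = 2h·cos θ_c / V₁ = 2·5.6·0.7484 / 1889 = 0.00444 s.

4.4 ms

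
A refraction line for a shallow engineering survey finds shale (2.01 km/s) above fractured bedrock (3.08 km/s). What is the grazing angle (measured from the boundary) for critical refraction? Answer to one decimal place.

49.3°

Critical incidence: sin θ_c = V₁/V₂ = 2.01/3.08 = 0.6526.
θ_c = arcsin 0.6526 = 40.74°.
Measured from the interface: 90° − 40.74° = 49.26°.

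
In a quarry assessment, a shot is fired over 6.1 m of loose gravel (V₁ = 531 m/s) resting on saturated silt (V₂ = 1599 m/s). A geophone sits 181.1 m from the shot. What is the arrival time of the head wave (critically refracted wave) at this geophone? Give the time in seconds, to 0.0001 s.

0.1349 s

θ_c = arcsin(V₁/V₂) = arcsin(531/1599) = 19.40°, cos θ_c = 0.9433.
Intercept time tᵢ = 2h cos θ_c / V₁ = 2·6.1·0.9433/531 = 0.02167 s.
t = x/V₂ + tᵢ = 181.1/1599 + 0.02167 = 0.13493 s.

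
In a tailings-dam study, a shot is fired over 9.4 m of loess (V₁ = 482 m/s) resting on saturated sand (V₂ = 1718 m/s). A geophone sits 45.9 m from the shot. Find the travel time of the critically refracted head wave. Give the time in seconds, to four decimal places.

0.0642 s

t = x/V₂ + 2h·√(V₂²−V₁²)/(V₁V₂).
√(V₂²−V₁²) = √(1718²−482²) = 1649.0 m/s; delay term = 2·9.4·1649.0/(482·1718) = 0.03744 s.
t = 45.9/1718 + 0.03744 = 0.06415 s.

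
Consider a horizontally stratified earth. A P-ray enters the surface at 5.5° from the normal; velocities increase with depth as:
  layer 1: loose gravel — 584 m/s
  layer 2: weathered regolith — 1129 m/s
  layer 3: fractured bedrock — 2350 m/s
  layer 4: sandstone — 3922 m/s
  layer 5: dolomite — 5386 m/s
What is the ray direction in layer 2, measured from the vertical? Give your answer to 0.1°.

10.7°

Ray parameter p = sin 5.5° / 584 = 1.6412e-04 s/m.
sin θ_2 = p·V_2 = 1.6412e-04 × 1129 = 0.1853.
θ_2 = arcsin 0.1853 = 10.68°.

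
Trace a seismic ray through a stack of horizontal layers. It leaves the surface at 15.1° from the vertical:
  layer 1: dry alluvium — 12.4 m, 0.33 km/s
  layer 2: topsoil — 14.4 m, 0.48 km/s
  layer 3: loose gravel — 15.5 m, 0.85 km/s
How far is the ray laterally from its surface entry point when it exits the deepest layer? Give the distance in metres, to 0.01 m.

23.27 m

Apply Snell's law at each interface; in layer i the horizontal offset is hᵢ·tan θᵢ.
Layer 1: θ = 15.10°; offset = 12.4·tan 15.10° = 3.3458 m.
Layer 2: sin θ = 0.48·sin 15.1°/0.33 = 0.3789, θ = 22.27°; offset = 14.4·tan 22.27° = 5.8960 m.
Layer 3: sin θ = 0.85·sin 15.1°/0.33 = 0.6710, θ = 42.14°; offset = 15.5·tan 42.14° = 14.0270 m.
Total horizontal offset = 23.2688 m.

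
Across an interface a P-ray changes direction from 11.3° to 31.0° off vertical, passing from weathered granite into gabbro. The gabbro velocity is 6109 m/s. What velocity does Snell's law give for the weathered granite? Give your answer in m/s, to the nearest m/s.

Snell's law: sin 11.3°/V₁ = sin 31.0°/V₂.
V₁ = V₂·sin 11.3°/sin 31.0° = 6109 × 0.3804 = 2324.17 m/s.

2324 m/s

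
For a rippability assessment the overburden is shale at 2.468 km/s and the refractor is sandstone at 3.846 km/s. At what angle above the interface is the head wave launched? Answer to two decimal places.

50.08°

At critical incidence the refracted ray runs along the interface (θ₂ = 90°), so sin θ_c = V₁/V₂.
θ_c = arcsin(2.468/3.846) = arcsin 0.6417 = 39.92°.
Measured from the interface: 90° − 39.92° = 50.08°.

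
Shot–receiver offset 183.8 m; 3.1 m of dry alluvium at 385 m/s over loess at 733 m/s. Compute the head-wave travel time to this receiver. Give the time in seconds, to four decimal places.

θ_c = arcsin(V₁/V₂) = arcsin(385/733) = 31.68°, cos θ_c = 0.8510.
Intercept time tᵢ = 2h cos θ_c / V₁ = 2·3.1·0.8510/385 = 0.01370 s.
t = x/V₂ + tᵢ = 183.8/733 + 0.01370 = 0.26445 s.

0.2645 s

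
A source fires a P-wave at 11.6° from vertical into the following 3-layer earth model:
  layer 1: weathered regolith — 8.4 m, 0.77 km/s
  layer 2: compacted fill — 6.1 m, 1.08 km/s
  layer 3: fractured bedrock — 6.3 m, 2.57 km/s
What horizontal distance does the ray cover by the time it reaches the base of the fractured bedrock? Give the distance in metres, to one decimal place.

9.2 m

Ray parameter p = sin 11.6° / 0.77 km/s = 2.6114e-01 s/km.
Layer 1: θ = 11.60°; offset = 8.4·tan 11.60° = 1.724 m.
Layer 2: sin θ = p·1.08 = 0.2820 → θ = 16.38°; offset = 6.1·tan 16.38° = 1.793 m.
Layer 3: sin θ = p·2.57 = 0.6711 → θ = 42.15°; offset = 6.3·tan 42.15° = 5.703 m.
Σ offsets = 9.221 m.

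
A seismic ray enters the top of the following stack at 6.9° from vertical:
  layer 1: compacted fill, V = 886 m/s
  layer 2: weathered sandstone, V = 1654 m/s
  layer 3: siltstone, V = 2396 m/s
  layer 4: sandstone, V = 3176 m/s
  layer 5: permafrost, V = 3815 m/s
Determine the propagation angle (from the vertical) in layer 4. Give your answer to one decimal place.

25.5°

Snell's law across each interface conserves sin θ / V, so sin θ_4 = V_4·sin θ₁/V₁.
sin θ_4 = 3176 × sin 6.9° / 886 = 0.4306.
θ_4 = arcsin 0.4306 = 25.51°.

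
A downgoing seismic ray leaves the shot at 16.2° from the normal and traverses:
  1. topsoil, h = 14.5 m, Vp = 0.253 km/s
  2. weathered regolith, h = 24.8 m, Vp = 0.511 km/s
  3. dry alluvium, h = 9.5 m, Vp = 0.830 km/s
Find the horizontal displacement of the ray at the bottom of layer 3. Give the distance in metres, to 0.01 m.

42.71 m

Ray parameter p = sin 16.2° / 0.253 km/s = 1.1027e+00 s/km.
Layer 1: θ = 16.20°; offset = 14.5·tan 16.20° = 4.2126 m.
Layer 2: sin θ = p·0.511 = 0.5635 → θ = 34.30°; offset = 24.8·tan 34.30° = 16.9161 m.
Layer 3: sin θ = p·0.830 = 0.9153 → θ = 66.24°; offset = 9.5·tan 66.24° = 21.5840 m.
Total horizontal offset = 42.7127 m.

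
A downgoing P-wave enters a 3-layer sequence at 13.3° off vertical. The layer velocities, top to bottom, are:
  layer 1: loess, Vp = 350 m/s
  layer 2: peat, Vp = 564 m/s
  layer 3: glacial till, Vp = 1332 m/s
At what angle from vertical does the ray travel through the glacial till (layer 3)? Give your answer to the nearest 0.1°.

Ray parameter p = sin 13.3° / 350 = 6.5728e-04 s/m.
sin θ_3 = p·V_3 = 6.5728e-04 × 1332 = 0.8755.
θ_3 = arcsin 0.8755 = 61.10°.

61.1°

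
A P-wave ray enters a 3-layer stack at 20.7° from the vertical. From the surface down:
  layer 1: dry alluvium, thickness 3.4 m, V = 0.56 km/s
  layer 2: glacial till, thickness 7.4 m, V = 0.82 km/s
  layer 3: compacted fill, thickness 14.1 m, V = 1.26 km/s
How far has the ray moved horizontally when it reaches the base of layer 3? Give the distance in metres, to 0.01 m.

24.26 m

Ray parameter p = sin 20.7° / 0.56 km/s = 6.3121e-01 s/km.
Layer 1: θ = 20.70°; offset = 3.4·tan 20.70° = 1.2848 m.
Layer 2: sin θ = p·0.82 = 0.5176 → θ = 31.17°; offset = 7.4·tan 31.17° = 4.4764 m.
Layer 3: sin θ = p·1.26 = 0.7953 → θ = 52.69°; offset = 14.1·tan 52.69° = 18.4991 m.
Total horizontal offset = 24.2602 m.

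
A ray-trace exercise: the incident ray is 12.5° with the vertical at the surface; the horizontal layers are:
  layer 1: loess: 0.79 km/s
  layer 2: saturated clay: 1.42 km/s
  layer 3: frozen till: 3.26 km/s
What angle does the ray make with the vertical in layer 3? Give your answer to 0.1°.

Ray parameter p = sin 12.5° / 0.79 = 2.7397e-01 s/km.
sin θ_3 = p·V_3 = 2.7397e-01 × 3.26 = 0.8932.
θ_3 = 63.27° from the vertical.

63.3°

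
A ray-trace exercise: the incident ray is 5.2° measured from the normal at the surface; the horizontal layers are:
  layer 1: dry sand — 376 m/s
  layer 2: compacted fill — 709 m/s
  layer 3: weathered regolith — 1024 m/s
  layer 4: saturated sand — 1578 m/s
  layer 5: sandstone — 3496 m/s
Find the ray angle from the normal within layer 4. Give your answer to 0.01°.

22.36°

Snell's law across each interface conserves sin θ / V, so sin θ_4 = V_4·sin θ₁/V₁.
sin θ_4 = 1578 × sin 5.2° / 376 = 0.3804.
θ_4 = 22.36° from the vertical.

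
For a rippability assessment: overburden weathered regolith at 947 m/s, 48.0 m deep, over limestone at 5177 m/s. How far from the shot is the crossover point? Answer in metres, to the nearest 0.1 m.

115.5 m

x_cross = 2h·√((V₂+V₁)/(V₂−V₁)).
(V₂+V₁)/(V₂−V₁) = (5177+947)/(5177−947) = 1.4478; √ = 1.2032.
x_cross = 2·48.0·1.2032 = 115.51 m.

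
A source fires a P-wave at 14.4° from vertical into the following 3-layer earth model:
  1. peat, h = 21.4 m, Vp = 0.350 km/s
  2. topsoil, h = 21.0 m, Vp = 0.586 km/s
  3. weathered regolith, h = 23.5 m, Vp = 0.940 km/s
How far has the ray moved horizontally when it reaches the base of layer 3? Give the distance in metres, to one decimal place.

36.2 m

Ray parameter p = sin 14.4° / 0.350 km/s = 7.1054e-01 s/km.
Layer 1: θ = 14.40°; offset = 21.4·tan 14.40° = 5.495 m.
Layer 2: sin θ = p·0.586 = 0.4164 → θ = 24.61°; offset = 21.0·tan 24.61° = 9.617 m.
Layer 3: sin θ = p·0.940 = 0.6679 → θ = 41.91°; offset = 23.5·tan 41.91° = 21.090 m.
Summing the layer offsets gives 36.202 m.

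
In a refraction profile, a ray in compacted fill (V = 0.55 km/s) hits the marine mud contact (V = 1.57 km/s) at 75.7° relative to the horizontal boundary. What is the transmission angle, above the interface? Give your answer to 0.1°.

45.2°

Angle from the normal: 90° − 75.7° = 14.3°.
Snell's law: sin θ₂ = (V₂/V₁)·sin θ₁ = (1.57/0.55)·sin 14.3° = 0.7051.
θ₂ = arcsin 0.7051 = 44.84° from the normal.
From the interface: 90° − 44.84° = 45.16°.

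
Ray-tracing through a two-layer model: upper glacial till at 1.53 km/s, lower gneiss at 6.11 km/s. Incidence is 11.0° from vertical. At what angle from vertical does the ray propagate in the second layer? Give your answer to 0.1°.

49.6°

Snell's law: sin θ₂ = (V₂/V₁)·sin θ₁ = (6.11/1.53)·sin 11.0° = 0.7620.
θ₂ = sin⁻¹(0.7620) = 49.64° (from vertical).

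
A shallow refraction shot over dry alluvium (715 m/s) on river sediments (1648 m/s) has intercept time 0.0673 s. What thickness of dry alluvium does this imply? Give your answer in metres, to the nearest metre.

θ_c = arcsin(715/1648) = 25.71°; cos θ_c = 0.9010.
tᵢ = 2h cos θ_c/V₁ ⇒ h = tᵢ·V₁/(2 cos θ_c) = 0.0673·715/(2·0.9010) = 26.70 m.

27 m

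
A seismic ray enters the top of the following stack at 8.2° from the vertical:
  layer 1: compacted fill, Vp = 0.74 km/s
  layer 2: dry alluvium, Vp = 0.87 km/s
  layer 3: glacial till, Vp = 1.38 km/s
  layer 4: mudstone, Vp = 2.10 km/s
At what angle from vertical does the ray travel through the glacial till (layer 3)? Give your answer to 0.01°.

15.43°

Snell's law across each interface conserves sin θ / V, so sin θ_3 = V_3·sin θ₁/V₁.
sin θ_3 = 1.38 × sin 8.2° / 0.74 = 0.2660.
θ_3 = arcsin 0.2660 = 15.43°.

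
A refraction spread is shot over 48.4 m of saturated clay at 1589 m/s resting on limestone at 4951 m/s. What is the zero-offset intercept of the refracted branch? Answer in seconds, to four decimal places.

θ_c = arcsin(V₁/V₂) = arcsin(1589/4951) = 18.72°; cos θ_c = 0.9471.
tᵢ = 2h·cos θ_c / V₁ = 2·48.4·0.9471 / 1589 = 0.05770 s.

0.0577 s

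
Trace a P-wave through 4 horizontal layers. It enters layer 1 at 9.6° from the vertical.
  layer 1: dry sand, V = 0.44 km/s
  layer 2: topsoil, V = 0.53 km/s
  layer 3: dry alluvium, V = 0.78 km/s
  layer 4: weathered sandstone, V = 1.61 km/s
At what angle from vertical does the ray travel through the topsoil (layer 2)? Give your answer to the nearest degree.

Ray parameter p = sin 9.6° / 0.44 = 3.7902e-01 s/km.
sin θ_2 = p·V_2 = 3.7902e-01 × 0.53 = 0.2009.
θ_2 = 11.59° from the vertical.

12°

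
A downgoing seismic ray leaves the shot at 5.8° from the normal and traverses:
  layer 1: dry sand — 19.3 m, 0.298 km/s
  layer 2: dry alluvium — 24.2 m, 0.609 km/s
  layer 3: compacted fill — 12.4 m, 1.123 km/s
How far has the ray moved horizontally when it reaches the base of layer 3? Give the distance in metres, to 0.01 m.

Apply Snell's law at each interface; in layer i the horizontal offset is hᵢ·tan θᵢ.
Layer 1: θ = 5.80°; offset = 19.3·tan 5.80° = 1.9604 m.
Layer 2: sin θ = 0.609·sin 5.8°/0.298 = 0.2065, θ = 11.92°; offset = 24.2·tan 11.92° = 5.1079 m.
Layer 3: sin θ = 1.123·sin 5.8°/0.298 = 0.3808, θ = 22.38°; offset = 12.4·tan 22.38° = 5.1071 m.
Σ offsets = 12.1754 m.

12.18 m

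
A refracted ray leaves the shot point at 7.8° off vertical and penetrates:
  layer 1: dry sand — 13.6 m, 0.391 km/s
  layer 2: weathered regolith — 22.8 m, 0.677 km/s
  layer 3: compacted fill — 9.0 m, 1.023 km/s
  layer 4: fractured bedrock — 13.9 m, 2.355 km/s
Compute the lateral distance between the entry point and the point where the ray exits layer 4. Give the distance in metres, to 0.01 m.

30.52 m

Apply Snell's law at each interface; in layer i the horizontal offset is hᵢ·tan θᵢ.
Layer 1: θ = 7.80°; offset = 13.6·tan 7.80° = 1.8630 m.
Layer 2: sin θ = 0.677·sin 7.8°/0.391 = 0.2350, θ = 13.59°; offset = 22.8·tan 13.59° = 5.5120 m.
Layer 3: sin θ = 1.023·sin 7.8°/0.391 = 0.3551, θ = 20.80°; offset = 9.0·tan 20.80° = 3.4185 m.
Layer 4: sin θ = 2.355·sin 7.8°/0.391 = 0.8174, θ = 54.83°; offset = 13.9·tan 54.83° = 19.7243 m.
Σ offsets = 30.5178 m.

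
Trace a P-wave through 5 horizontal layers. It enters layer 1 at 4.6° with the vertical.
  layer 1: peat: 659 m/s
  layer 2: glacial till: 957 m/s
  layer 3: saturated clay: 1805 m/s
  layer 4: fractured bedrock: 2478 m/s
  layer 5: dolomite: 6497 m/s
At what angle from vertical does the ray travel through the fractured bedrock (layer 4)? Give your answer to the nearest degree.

Snell's law across each interface conserves sin θ / V, so sin θ_4 = V_4·sin θ₁/V₁.
sin θ_4 = 2478 × sin 4.6° / 659 = 0.3016.
θ_4 = 17.55° from the vertical.

18°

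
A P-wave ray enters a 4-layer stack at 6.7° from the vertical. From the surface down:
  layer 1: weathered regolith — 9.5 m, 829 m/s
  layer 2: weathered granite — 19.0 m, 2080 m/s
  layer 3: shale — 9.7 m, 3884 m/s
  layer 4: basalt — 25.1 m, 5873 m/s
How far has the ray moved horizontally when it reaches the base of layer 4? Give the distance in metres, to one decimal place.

50.1 m

Ray parameter p = sin 6.7° / 829 m/s = 1.4074e-04 s/m.
Layer 1: θ = 6.70°; offset = 9.5·tan 6.70° = 1.116 m.
Layer 2: sin θ = p·2080 = 0.2927 → θ = 17.02°; offset = 19.0·tan 17.02° = 5.817 m.
Layer 3: sin θ = p·3884 = 0.5466 → θ = 33.14°; offset = 9.7·tan 33.14° = 6.332 m.
Layer 4: sin θ = p·5873 = 0.8265 → θ = 55.75°; offset = 25.1·tan 55.75° = 36.858 m.
Summing the layer offsets gives 50.123 m.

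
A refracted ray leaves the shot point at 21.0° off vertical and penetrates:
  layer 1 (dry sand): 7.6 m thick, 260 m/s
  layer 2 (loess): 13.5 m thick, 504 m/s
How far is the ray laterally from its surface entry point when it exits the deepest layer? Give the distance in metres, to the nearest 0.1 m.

16.0 m

Apply Snell's law at each interface; in layer i the horizontal offset is hᵢ·tan θᵢ.
Layer 1: θ = 21.00°; offset = 7.6·tan 21.00° = 2.917 m.
Layer 2: sin θ = 504·sin 21.0°/260 = 0.6947, θ = 44.00°; offset = 13.5·tan 44.00° = 13.038 m.
Σ offsets = 15.955 m.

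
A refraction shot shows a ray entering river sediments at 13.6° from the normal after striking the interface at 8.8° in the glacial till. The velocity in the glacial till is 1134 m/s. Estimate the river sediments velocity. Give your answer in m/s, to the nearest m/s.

1743 m/s

sin 8.8° = 0.1530; sin 13.6° = 0.2351.
V₂ = V₁·(sin θ₂/sin θ₁) = 1134·(0.2351/0.1530) = 1742.98 m/s.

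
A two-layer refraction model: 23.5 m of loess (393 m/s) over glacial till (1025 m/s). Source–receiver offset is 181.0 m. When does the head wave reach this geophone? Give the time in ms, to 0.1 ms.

t = x/V₂ + 2h·√(V₂²−V₁²)/(V₁V₂).
√(V₂²−V₁²) = √(1025²−393²) = 946.7 m/s; delay term = 2·23.5·946.7/(393·1025) = 0.11045 s.
t = 181.0/1025 + 0.11045 = 0.28704 s.

287.0 ms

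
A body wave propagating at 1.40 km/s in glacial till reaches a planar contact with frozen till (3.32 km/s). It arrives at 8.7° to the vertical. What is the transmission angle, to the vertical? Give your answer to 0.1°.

Snell's law: sin θ₂ = (V₂/V₁)·sin θ₁ = (3.32/1.40)·sin 8.7° = 0.3587.
θ₂ = sin⁻¹(0.3587) = 21.02° (from vertical).

21.0°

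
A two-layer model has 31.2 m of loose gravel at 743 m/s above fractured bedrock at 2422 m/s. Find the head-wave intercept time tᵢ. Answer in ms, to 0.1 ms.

θ_c = arcsin(V₁/V₂) = arcsin(743/2422) = 17.86°; cos θ_c = 0.9518.
tᵢ = 2h·cos θ_c / V₁ = 2·31.2·0.9518 / 743 = 0.07993 s.

79.9 ms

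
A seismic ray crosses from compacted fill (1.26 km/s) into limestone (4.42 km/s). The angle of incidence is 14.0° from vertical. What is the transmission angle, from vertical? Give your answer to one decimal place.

Snell's law: sin θ₂ = (V₂/V₁)·sin θ₁ = (4.42/1.26)·sin 14.0° = 0.8486.
θ₂ = arcsin 0.8486 = 58.06° from the normal.

58.1°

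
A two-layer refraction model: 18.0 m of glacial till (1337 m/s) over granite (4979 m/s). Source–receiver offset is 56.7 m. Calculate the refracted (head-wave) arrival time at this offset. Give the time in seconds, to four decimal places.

0.0373 s

θ_c = arcsin(V₁/V₂) = arcsin(1337/4979) = 15.58°, cos θ_c = 0.9633.
Intercept time tᵢ = 2h cos θ_c / V₁ = 2·18.0·0.9633/1337 = 0.02594 s.
t = x/V₂ + tᵢ = 56.7/4979 + 0.02594 = 0.03732 s.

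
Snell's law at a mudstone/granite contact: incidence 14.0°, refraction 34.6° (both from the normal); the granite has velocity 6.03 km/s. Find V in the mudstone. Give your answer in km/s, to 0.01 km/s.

sin 14.0° = 0.2419; sin 34.6° = 0.5678.
V₁ = V₂·(sin θ₁/sin θ₂) = 6.03·(0.2419/0.5678) = 2.57 km/s.

2.57 km/s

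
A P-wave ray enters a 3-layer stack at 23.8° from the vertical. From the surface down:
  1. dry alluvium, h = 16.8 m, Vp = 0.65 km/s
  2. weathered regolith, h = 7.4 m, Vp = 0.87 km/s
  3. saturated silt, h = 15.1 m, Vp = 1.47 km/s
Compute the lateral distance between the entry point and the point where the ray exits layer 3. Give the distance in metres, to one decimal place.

Ray parameter p = sin 23.8° / 0.65 km/s = 6.2084e-01 s/km.
Layer 1: θ = 23.80°; offset = 16.8·tan 23.80° = 7.410 m.
Layer 2: sin θ = p·0.87 = 0.5401 → θ = 32.69°; offset = 7.4·tan 32.69° = 4.749 m.
Layer 3: sin θ = p·1.47 = 0.9126 → θ = 65.87°; offset = 15.1·tan 65.87° = 33.712 m.
Σ offsets = 45.871 m.

45.9 m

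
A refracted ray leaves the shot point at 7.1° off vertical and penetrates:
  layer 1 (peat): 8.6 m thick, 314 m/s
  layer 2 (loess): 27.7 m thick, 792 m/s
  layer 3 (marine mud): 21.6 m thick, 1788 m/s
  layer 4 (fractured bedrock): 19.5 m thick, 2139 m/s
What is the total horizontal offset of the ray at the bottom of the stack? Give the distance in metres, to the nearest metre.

62 m

Ray parameter p = sin 7.1° / 314 m/s = 3.9364e-04 s/m.
Layer 1: θ = 7.10°; offset = 8.6·tan 7.10° = 1.071 m.
Layer 2: sin θ = p·792 = 0.3118 → θ = 18.17°; offset = 27.7·tan 18.17° = 9.089 m.
Layer 3: sin θ = p·1788 = 0.7038 → θ = 44.73°; offset = 21.6·tan 44.73° = 21.401 m.
Layer 4: sin θ = p·2139 = 0.8420 → θ = 57.35°; offset = 19.5·tan 57.35° = 30.433 m.
Total horizontal offset = 61.994 m.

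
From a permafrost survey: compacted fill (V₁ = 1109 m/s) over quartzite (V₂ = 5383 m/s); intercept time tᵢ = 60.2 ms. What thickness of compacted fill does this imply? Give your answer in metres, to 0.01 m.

34.11 m

h = tᵢ·V₁·V₂ / (2·√(V₂²−V₁²)).
√(V₂²−V₁²) = √(5383² − 1109²) = 5267.5 m/s.
h = 0.0602 s × 1109 × 5383 / (2 × 5267.5) = 34.11 m.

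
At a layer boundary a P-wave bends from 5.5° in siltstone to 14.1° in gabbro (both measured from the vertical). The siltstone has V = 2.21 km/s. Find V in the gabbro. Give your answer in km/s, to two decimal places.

5.62 km/s

sin 5.5° = 0.0958; sin 14.1° = 0.2436.
V₂ = V₁·(sin θ₂/sin θ₁) = 2.21·(0.2436/0.0958) = 5.62 km/s.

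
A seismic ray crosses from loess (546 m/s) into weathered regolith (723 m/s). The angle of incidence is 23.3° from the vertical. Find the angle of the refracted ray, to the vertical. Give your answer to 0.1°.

31.6°

sin θ₁/V₁ = sin θ₂/V₂ ⇒ sin θ₂ = 723·sin 23.3°/546 = 723·0.3955/546 = 0.5238.
θ₂ = arcsin 0.5238 = 31.59° from the normal.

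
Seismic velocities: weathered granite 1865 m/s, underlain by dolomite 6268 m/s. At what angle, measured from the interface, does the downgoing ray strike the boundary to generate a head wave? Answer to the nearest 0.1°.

72.7°

Critical incidence: sin θ_c = V₁/V₂ = 1865/6268 = 0.2975.
θ_c = arcsin 0.2975 = 17.31°.
Measured from the interface: 90° − 17.31° = 72.69°.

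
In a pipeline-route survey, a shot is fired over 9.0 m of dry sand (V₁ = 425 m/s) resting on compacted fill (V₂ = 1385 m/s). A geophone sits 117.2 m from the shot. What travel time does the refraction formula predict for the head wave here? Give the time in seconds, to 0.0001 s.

θ_c = arcsin(V₁/V₂) = arcsin(425/1385) = 17.87°, cos θ_c = 0.9518.
Intercept time tᵢ = 2h cos θ_c / V₁ = 2·9.0·0.9518/425 = 0.04031 s.
t = x/V₂ + tᵢ = 117.2/1385 + 0.04031 = 0.12493 s.

0.1249 s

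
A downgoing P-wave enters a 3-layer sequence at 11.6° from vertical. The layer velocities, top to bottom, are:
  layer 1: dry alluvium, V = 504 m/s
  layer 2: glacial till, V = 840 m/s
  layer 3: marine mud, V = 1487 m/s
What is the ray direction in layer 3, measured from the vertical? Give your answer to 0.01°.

Snell's law across each interface conserves sin θ / V, so sin θ_3 = V_3·sin θ₁/V₁.
sin θ_3 = 1487 × sin 11.6° / 504 = 0.5933.
θ_3 = arcsin 0.5933 = 36.39°.

36.39°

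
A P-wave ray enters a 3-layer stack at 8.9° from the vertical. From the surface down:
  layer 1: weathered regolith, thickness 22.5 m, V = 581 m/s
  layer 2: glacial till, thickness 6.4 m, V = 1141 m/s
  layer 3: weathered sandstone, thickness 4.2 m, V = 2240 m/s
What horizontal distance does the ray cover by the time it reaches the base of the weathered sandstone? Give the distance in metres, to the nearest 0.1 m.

8.7 m

Ray parameter p = sin 8.9° / 581 m/s = 2.6628e-04 s/m.
Layer 1: θ = 8.90°; offset = 22.5·tan 8.90° = 3.523 m.
Layer 2: sin θ = p·1141 = 0.3038 → θ = 17.69°; offset = 6.4·tan 17.69° = 2.041 m.
Layer 3: sin θ = p·2240 = 0.5965 → θ = 36.62°; offset = 4.2·tan 36.62° = 3.121 m.
Σ offsets = 8.686 m.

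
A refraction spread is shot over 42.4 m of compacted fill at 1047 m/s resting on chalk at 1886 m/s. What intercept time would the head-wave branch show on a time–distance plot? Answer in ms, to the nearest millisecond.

67 ms

θ_c = arcsin(V₁/V₂) = arcsin(1047/1886) = 33.72°; cos θ_c = 0.8318.
tᵢ = 2h·cos θ_c / V₁ = 2·42.4·0.8318 / 1047 = 0.06737 s.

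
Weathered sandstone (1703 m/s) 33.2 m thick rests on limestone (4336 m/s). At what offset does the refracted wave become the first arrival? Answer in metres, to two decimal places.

100.56 m

x_cross = 2h·√((V₂+V₁)/(V₂−V₁)).
(V₂+V₁)/(V₂−V₁) = (4336+1703)/(4336−1703) = 2.2936; √ = 1.5145.
x_cross = 2·33.2·1.5145 = 100.56 m.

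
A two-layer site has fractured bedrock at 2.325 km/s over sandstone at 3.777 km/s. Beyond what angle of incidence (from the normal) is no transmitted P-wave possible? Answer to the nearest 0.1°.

38.0°

Critical incidence: sin θ_c = V₁/V₂ = 2.325/3.777 = 0.6156.
θ_c = arcsin 0.6156 = 37.99°.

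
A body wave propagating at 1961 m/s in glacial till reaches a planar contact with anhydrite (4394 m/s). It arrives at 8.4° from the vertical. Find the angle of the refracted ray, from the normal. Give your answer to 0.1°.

sin θ₁/V₁ = sin θ₂/V₂ ⇒ sin θ₂ = 4394·sin 8.4°/1961 = 4394·0.1461/1961 = 0.3273.
θ₂ = arcsin 0.3273 = 19.11° from the normal.

19.1°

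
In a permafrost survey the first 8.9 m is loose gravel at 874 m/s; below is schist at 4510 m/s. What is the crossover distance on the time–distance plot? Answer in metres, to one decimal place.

θ_c = arcsin(874/4510) = 11.17°, so cos θ_c = 0.9810 and tᵢ = 2h cos θ_c/V₁ = 0.0200 s.
At crossover x/V₁ = x/V₂ + tᵢ ⇒ x = tᵢ/(1/V₁ − 1/V₂) = 0.01998/(1.1442e-03 − 2.2173e-04) = 21.66 m.

21.7 m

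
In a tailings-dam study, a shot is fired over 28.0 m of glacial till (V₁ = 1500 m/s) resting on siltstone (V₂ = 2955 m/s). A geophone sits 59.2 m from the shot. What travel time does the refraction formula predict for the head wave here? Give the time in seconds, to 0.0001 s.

0.0522 s

θ_c = arcsin(V₁/V₂) = arcsin(1500/2955) = 30.51°, cos θ_c = 0.8616.
Intercept time tᵢ = 2h cos θ_c / V₁ = 2·28.0·0.8616/1500 = 0.03217 s.
t = x/V₂ + tᵢ = 59.2/2955 + 0.03217 = 0.05220 s.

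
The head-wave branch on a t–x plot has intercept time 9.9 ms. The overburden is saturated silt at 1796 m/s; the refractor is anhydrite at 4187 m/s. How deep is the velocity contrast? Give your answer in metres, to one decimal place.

h = tᵢ·V₁·V₂ / (2·√(V₂²−V₁²)).
√(V₂²−V₁²) = √(4187² − 1796²) = 3782.2 m/s.
h = 0.0099 s × 1796 × 4187 / (2 × 3782.2) = 9.84 m.

9.8 m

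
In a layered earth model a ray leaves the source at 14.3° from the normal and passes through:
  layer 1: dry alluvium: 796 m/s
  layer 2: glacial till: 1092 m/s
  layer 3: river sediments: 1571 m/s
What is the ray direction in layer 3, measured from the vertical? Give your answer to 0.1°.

29.2°

Ray parameter p = sin 14.3° / 796 = 3.1030e-04 s/m.
sin θ_3 = p·V_3 = 3.1030e-04 × 1571 = 0.4875.
θ_3 = 29.18° from the vertical.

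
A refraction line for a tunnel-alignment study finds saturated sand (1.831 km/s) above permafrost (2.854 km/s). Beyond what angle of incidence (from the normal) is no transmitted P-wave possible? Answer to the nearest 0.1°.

39.9°

At critical incidence the refracted ray runs along the interface (θ₂ = 90°), so sin θ_c = V₁/V₂.
θ_c = arcsin(1.831/2.854) = arcsin 0.6416 = 39.91°.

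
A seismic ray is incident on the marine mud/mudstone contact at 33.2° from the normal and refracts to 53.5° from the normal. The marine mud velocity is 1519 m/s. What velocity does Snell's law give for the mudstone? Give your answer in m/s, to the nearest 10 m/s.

2230 m/s

Snell's law: sin 33.2°/V₁ = sin 53.5°/V₂.
V₂ = V₁·sin 53.5°/sin 33.2° = 1519 × 1.4681 = 2229.99 m/s.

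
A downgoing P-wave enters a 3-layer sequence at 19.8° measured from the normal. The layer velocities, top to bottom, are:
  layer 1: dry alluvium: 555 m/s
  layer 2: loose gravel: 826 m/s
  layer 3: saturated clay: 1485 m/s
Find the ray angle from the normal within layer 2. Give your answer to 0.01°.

30.27°

Ray parameter p = sin 19.8° / 555 = 6.1034e-04 s/m.
sin θ_2 = p·V_2 = 6.1034e-04 × 826 = 0.5041.
θ_2 = 30.27° from the vertical.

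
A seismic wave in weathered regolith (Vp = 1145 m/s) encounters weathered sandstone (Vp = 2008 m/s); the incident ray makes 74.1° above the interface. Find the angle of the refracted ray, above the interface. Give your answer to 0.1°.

61.3°

Convert to the normal: θ₁ = 90° − 74.1° = 15.9°.
Snell's law: sin θ₂ = (V₂/V₁)·sin θ₁ = (2008/1145)·sin 15.9° = 0.4804.
θ₂ = arcsin 0.4804 = 28.71° from the normal.
From the interface: 90° − 28.71° = 61.29°.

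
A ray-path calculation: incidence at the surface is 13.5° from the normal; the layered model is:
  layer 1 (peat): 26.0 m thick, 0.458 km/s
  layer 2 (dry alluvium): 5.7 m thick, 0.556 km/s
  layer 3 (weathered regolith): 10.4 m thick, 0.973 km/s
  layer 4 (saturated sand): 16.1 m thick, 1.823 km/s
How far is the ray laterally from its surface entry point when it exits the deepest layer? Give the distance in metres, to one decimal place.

54.3 m

Apply Snell's law at each interface; in layer i the horizontal offset is hᵢ·tan θᵢ.
Layer 1: θ = 13.50°; offset = 26.0·tan 13.50° = 6.242 m.
Layer 2: sin θ = 0.556·sin 13.5°/0.458 = 0.2834, θ = 16.46°; offset = 5.7·tan 16.46° = 1.684 m.
Layer 3: sin θ = 0.973·sin 13.5°/0.458 = 0.4959, θ = 29.73°; offset = 10.4·tan 29.73° = 5.940 m.
Layer 4: sin θ = 1.823·sin 13.5°/0.458 = 0.9292, θ = 68.31°; offset = 16.1·tan 68.31° = 40.477 m.
Summing the layer offsets gives 54.343 m.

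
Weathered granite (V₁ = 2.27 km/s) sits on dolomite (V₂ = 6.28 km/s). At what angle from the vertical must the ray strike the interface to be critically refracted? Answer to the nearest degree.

At critical incidence the refracted ray runs along the interface (θ₂ = 90°), so sin θ_c = V₁/V₂.
θ_c = arcsin(2.27/6.28) = arcsin 0.3615 = 21.19°.

21°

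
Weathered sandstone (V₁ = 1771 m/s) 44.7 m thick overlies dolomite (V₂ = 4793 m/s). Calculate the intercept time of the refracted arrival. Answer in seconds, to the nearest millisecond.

0.047 s

tᵢ = 2h·√(V₂²−V₁²)/(V₁V₂).
√(V₂²−V₁²) = √(4793²−1771²) = 4453.8 m/s.
tᵢ = 2·44.7·4453.8/(1771·4793) = 0.04691 s.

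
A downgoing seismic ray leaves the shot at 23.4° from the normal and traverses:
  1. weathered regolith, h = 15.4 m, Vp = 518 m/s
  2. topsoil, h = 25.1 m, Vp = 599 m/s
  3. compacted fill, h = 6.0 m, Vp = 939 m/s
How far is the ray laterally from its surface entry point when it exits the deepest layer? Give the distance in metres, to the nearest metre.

p = sin θ₁/V₁ = sin 23.4°/518 = 7.6669e-04 s/m is conserved through the stack.
Layer 1: θ = 23.40°; offset = 15.4·tan 23.40° = 6.664 m.
Layer 2: sin θ = p·599 = 0.4593 → θ = 27.34°; offset = 25.1·tan 27.34° = 12.977 m.
Layer 3: sin θ = p·939 = 0.7199 → θ = 46.05°; offset = 6.0·tan 46.05° = 6.224 m.
Total horizontal offset = 25.864 m.

26 m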